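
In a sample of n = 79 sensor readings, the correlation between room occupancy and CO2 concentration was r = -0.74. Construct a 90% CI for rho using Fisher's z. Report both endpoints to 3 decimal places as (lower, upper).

(-0.814, -0.642)

z_r = atanh(-0.74) = -0.950479;  SE = 1/√(n−3) = 1/√76 = 0.114708
z-limits: -0.950479 ± 1.645·0.114708 = -0.950479 ± 0.188695 = [-1.139174, -0.761784]
ρ-limits: (tanh -1.139174, tanh -0.761784) = (-0.814, -0.642)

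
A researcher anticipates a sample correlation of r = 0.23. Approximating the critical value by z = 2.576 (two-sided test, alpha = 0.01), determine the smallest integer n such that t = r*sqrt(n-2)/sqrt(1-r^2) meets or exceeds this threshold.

r√(n−2)/√(1−r²) ≥ 2.576  ⇔  n−2 ≥ (2.576)²·(1−r²)/r²
(1−r²)/r² = (1−0.0529)/0.0529 = 17.9036
n ≥ 2 + 6.635776·17.9036 = 2 + 118.8043 = 120.8043
⌈120.8043⌉ = 121

121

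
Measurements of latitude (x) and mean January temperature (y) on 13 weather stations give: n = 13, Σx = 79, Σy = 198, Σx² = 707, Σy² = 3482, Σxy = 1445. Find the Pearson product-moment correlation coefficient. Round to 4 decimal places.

0.7432

S_xy = nΣxy − ΣxΣy = 13·1445 − 79·198 = 18785 − 15642 = 3143
S_xx = nΣx² − (Σx)² = 13·707 − 79² = 9191 − 6241 = 2950
S_yy = nΣy² − (Σy)² = 13·3482 − 198² = 45266 − 39204 = 6062
r = S_xy / √(S_xx·S_yy) = 3143 / √(2950·6062) = 3143 / √17882900 = 3143 / 4228.8178 = 0.7432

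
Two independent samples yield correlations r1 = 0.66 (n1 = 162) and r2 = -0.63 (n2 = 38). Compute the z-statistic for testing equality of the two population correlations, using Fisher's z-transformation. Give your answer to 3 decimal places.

z1 = atanh(0.66) = 0.792814,  z2 = atanh(-0.63) = -0.741416
SE = √(1/(n1−3) + 1/(n2−3)) = √(1/159 + 1/35) = √(0.0062893 + 0.0285714) = √0.0348607 = 0.186710
z = (z1 − z2)/SE = (0.792814 − (-0.741416)) / 0.186710 = 1.534230 / 0.186710 = 8.217

8.217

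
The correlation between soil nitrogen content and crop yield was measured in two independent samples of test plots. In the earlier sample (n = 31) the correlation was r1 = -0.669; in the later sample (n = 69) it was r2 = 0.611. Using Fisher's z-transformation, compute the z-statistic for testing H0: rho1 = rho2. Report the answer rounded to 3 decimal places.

Fisher z-transforms: z1 = atanh(-0.669) = -0.808931, z2 = atanh(0.611) = 0.710516; difference d = -1.519447
Var(d) = 1/28 + 1/66 = 0.0357143 + 0.0151515 = 0.0508658
z = d/√Var(d) = -1.519447 / √0.0508658 = -1.519447 / 0.225534 = -6.737

-6.737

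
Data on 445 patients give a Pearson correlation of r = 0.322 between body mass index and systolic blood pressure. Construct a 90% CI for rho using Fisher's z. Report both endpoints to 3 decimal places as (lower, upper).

z_r = atanh(0.322) = 0.333877;  SE = 1/√(n−3) = 1/√442 = 0.047565
z-limits: 0.333877 ± 1.645·0.047565 = 0.333877 ± 0.078244 = [0.255633, 0.412121]
ρ-limits: (tanh 0.255633, tanh 0.412121) = (0.250, 0.390)

(0.250, 0.390)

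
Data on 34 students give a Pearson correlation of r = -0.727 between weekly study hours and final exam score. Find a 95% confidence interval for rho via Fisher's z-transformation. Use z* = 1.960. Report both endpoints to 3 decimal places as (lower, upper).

(-0.855, -0.516)

z_r = atanh(-0.727) = -0.922335;  SE = 1/√(n−3) = 1/√31 = 0.179605
z-limits: -0.922335 ± 1.960·0.179605 = -0.922335 ± 0.352026 = [-1.274361, -0.570309]
ρ-limits: (tanh -1.274361, tanh -0.570309) = (-0.855, -0.516)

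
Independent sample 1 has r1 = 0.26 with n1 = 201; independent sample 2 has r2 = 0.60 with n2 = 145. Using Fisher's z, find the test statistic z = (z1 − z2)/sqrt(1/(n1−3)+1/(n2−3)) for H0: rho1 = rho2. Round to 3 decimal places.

z1 = atanh(0.26) = 0.266108,  z2 = atanh(0.60) = 0.693147
SE = √(1/(n1−3) + 1/(n2−3)) = √(1/198 + 1/142) = √(0.0050505 + 0.0070423) = √0.0120928 = 0.109967
z = (z1 − z2)/SE = (0.266108 − 0.693147) / 0.109967 = -0.427039 / 0.109967 = -3.883

-3.883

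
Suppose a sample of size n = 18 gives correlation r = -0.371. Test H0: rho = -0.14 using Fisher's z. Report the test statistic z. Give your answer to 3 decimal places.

Fisher z: atanh(-0.371) = -0.389582, atanh(-0.14) = -0.140926
z = (z_r − z_0)·√(n−3) = (-0.389582 − (-0.140926))·√15 = -0.248656 · 3.872983 = -0.963

-0.963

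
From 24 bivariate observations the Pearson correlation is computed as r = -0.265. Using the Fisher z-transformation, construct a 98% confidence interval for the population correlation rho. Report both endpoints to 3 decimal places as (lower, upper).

Fisher z: z_r = atanh(r) = ½·ln((1+(-0.265))/(1−(-0.265))) = -0.271478
SE(z) = 1/√(n−3) = 1/√21 = 0.218218
98% ⇒ z* = 2.326; margin = 2.326·0.218218 = 0.507575
CI on z-scale: (-0.779053, 0.236097)
Back-transform: tanh(-0.779053) = -0.652163, tanh(0.236097) = 0.231806

(-0.652, 0.232)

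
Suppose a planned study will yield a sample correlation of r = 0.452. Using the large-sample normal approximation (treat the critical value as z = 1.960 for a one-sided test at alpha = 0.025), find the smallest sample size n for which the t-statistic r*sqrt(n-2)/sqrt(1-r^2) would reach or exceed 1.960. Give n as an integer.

Need r·√(n−2)/√(1−r²) ≥ 1.960
√(n−2) ≥ 1.960·√(1−0.204304) / 0.452 = 1.960·0.892018 / 0.452 = 3.8680
n−2 ≥ 14.9614  ⇒  n ≥ 16.9614
Smallest integer n = 17

17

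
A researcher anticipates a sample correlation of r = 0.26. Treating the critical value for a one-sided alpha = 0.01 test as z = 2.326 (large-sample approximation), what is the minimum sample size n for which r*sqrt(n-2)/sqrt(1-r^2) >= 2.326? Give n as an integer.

r√(n−2)/√(1−r²) ≥ 2.326  ⇔  n−2 ≥ (2.326)²·(1−r²)/r²
(1−r²)/r² = (1−0.0676)/0.0676 = 13.7929
n ≥ 2 + 5.410276·13.7929 = 2 + 74.6234 = 76.6234
⌈76.6234⌉ = 77

77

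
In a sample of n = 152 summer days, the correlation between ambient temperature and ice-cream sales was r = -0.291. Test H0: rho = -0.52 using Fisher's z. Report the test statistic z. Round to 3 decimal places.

Fisher z: atanh(-0.291) = -0.299658, atanh(-0.52) = -0.576340
z = (z_r − z_0)·√(n−3) = (-0.299658 − (-0.576340))·√149 = 0.276682 · 12.206556 = 3.377

3.377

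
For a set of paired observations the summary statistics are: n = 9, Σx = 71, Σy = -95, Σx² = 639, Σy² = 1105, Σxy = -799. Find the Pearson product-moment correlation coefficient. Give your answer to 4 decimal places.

S_xy = nΣxy − ΣxΣy = 9·(-799) − 71·(-95) = -7191 − (-6745) = -446
S_xx = nΣx² − (Σx)² = 9·639 − 71² = 5751 − 5041 = 710
S_yy = nΣy² − (Σy)² = 9·1105 − (-95)² = 9945 − 9025 = 920
r = S_xy / √(S_xx·S_yy) = -446 / √(710·920) = -446 / √653200 = -446 / 808.2079 = -0.5518

-0.5518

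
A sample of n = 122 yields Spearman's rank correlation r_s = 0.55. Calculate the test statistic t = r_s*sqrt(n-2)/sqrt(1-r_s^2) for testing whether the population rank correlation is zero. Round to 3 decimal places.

1 − r_s² = 1 − 0.3025 = 0.6975;  √(1−r_s²) = 0.835165
√(n−2) = √120 = 10.954451
t = r_s·√(n−2)/√(1−r_s²) = 0.55 · 10.954451 / 0.835165 = 7.214

7.214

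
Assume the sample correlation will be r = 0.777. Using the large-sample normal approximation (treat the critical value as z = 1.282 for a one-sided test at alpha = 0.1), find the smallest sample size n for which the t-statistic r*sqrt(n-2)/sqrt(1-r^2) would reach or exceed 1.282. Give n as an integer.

Need r·√(n−2)/√(1−r²) ≥ 1.282
√(n−2) ≥ 1.282·√(1−0.603729) / 0.777 = 1.282·0.629501 / 0.777 = 1.0386
n−2 ≥ 1.0787  ⇒  n ≥ 3.0787
Smallest integer n = 4

4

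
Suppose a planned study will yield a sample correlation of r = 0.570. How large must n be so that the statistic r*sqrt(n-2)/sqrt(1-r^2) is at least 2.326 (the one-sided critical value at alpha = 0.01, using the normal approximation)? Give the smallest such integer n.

r√(n−2)/√(1−r²) ≥ 2.326  ⇔  n−2 ≥ (2.326)²·(1−r²)/r²
(1−r²)/r² = (1−0.324900)/0.324900 = 2.0779
n ≥ 2 + 5.410276·2.0779 = 2 + 11.2420 = 13.2420
⌈13.2420⌉ = 14

14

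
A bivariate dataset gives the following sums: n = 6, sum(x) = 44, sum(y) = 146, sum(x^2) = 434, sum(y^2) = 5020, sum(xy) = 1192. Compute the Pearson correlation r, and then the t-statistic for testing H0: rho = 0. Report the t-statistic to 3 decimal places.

S_xy = nΣxy − ΣxΣy = 6·1192 − 44·146 = 7152 − 6424 = 728
S_xx = nΣx² − (Σx)² = 6·434 − 44² = 2604 − 1936 = 668
S_yy = nΣy² − (Σy)² = 6·5020 − 146² = 30120 − 21316 = 8804
r = S_xy / √(S_xx·S_yy) = 728 / √(668·8804) = 728 / √5881072 = 728 / 2425.0922 = 0.3002
t = r·√(n−2)/√(1−r²) = 0.3002·√4 / √(1−0.090120) = 0.600400 / 0.953876 = 0.629

0.629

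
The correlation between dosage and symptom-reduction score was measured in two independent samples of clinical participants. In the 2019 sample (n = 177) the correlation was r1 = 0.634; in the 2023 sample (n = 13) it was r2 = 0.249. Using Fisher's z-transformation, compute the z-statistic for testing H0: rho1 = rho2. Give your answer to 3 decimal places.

Fisher z-transforms: z1 = atanh(0.634) = 0.748076, z2 = atanh(0.249) = 0.254346; difference d = 0.493730
Var(d) = 1/174 + 1/10 = 0.0057471 + 0.1000000 = 0.1057471
z = d/√Var(d) = 0.493730 / √0.1057471 = 0.493730 / 0.325188 = 1.518

1.518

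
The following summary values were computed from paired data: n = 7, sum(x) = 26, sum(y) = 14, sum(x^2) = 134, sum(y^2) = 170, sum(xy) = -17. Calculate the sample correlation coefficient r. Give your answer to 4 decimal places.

Numerator: nΣxy − (Σx)(Σy) = 7·(-17) − (26)(14) = -483
Denominator: √[(nΣx²−(Σx)²)(nΣy²−(Σy)²)]
  nΣx²−(Σx)² = 7·134 − 676 = 262;  nΣy²−(Σy)² = 7·170 − 196 = 994
  √(262·994) = √260428 = 510.3215
r = -483 / 510.3215 = -0.9465

-0.9465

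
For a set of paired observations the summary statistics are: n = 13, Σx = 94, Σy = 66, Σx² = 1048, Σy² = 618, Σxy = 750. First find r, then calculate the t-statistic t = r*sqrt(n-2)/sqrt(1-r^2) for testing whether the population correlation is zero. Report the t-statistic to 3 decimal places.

Numerator: nΣxy − (Σx)(Σy) = 13·750 − (94)(66) = 3546
Denominator: √[(nΣx²−(Σx)²)(nΣy²−(Σy)²)]
  nΣx²−(Σx)² = 13·1048 − 8836 = 4788;  nΣy²−(Σy)² = 13·618 − 4356 = 3678
  √(4788·3678) = √17610264 = 4196.4585
r = 3546 / 4196.4585 = 0.8450
t = r·√(n−2)/√(1−r²) = 0.8450·√11 / √(1−0.714025) = 2.802548 / 0.534766 = 5.241

5.241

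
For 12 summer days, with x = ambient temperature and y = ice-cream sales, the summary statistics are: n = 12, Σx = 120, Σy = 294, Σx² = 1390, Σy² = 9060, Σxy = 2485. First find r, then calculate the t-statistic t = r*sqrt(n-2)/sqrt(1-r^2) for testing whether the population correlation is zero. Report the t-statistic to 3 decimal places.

-3.768

Numerator: nΣxy − (Σx)(Σy) = 12·2485 − (120)(294) = -5460
Denominator: √[(nΣx²−(Σx)²)(nΣy²−(Σy)²)]
  nΣx²−(Σx)² = 12·1390 − 14400 = 2280;  nΣy²−(Σy)² = 12·9060 − 86436 = 22284
  √(2280·22284) = √50807520 = 7127.9394
r = -5460 / 7127.9394 = -0.7660
t = r·√(n−2)/√(1−r²) = -0.7660·√10 / √(1−0.586756) = -2.422305 / 0.642841 = -3.768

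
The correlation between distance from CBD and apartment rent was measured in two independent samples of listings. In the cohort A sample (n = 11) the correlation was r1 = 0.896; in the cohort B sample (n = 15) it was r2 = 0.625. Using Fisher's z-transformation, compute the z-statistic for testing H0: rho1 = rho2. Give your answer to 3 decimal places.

1.574

Fisher z-transforms: z1 = atanh(0.896) = 1.451555, z2 = atanh(0.625) = 0.733169; difference d = 0.718386
Var(d) = 1/8 + 1/12 = 0.1250000 + 0.0833333 = 0.2083333
z = d/√Var(d) = 0.718386 / √0.2083333 = 0.718386 / 0.456435 = 1.574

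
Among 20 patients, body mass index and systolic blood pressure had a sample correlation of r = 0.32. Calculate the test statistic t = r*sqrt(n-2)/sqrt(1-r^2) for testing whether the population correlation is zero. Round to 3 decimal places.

1 − r² = 1 − 0.1024 = 0.8976;  √(1−r²) = 0.947418
√(n−2) = √18 = 4.242641
t = r·√(n−2)/√(1−r²) = 0.32 · 4.242641 / 0.947418 = 1.433

1.433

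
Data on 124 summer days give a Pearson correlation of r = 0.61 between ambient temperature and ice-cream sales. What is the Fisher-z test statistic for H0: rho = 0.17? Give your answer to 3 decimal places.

5.910

z_r = atanh(0.61) = 0.708921,  z_0 = atanh(0.17) = 0.171667
SE = 1/√(n−3) = 1/√121 = 0.090909
z = (z_r − z_0)/SE = (0.708921 − 0.171667) / 0.090909 = 0.537254 / 0.090909 = 5.910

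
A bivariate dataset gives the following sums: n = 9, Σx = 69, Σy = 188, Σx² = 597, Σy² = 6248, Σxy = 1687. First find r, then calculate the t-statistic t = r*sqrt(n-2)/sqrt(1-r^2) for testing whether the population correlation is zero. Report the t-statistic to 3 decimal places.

S_xy = nΣxy − ΣxΣy = 9·1687 − 69·188 = 15183 − 12972 = 2211
S_xx = nΣx² − (Σx)² = 9·597 − 69² = 5373 − 4761 = 612
S_yy = nΣy² − (Σy)² = 9·6248 − 188² = 56232 − 35344 = 20888
r = S_xy / √(S_xx·S_yy) = 2211 / √(612·20888) = 2211 / √12783456 = 2211 / 3575.3959 = 0.6184
t = r·√(n−2)/√(1−r²) = 0.6184·√7 / √(1−0.382419) = 1.636133 / 0.785863 = 2.082

2.082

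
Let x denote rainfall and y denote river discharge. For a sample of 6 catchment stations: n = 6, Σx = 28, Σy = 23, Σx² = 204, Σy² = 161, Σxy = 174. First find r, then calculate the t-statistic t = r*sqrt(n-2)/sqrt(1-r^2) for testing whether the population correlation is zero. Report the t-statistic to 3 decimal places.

4.453

S_xy = nΣxy − ΣxΣy = 6·174 − 28·23 = 1044 − 644 = 400
S_xx = nΣx² − (Σx)² = 6·204 − 28² = 1224 − 784 = 440
S_yy = nΣy² − (Σy)² = 6·161 − 23² = 966 − 529 = 437
r = S_xy / √(S_xx·S_yy) = 400 / √(440·437) = 400 / √192280 = 400 / 438.4974 = 0.9122
t = r·√(n−2)/√(1−r²) = 0.9122·√4 / √(1−0.832109) = 1.824400 / 0.409745 = 4.453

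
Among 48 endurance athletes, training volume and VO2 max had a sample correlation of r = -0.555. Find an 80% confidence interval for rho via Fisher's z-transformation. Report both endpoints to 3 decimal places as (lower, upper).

(-0.673, -0.409)

z_r = atanh(-0.555) = -0.625578;  SE = 1/√(n−3) = 1/√45 = 0.149071
z-limits: -0.625578 ± 1.282·0.149071 = -0.625578 ± 0.191109 = [-0.816687, -0.434469]
ρ-limits: (tanh -0.816687, tanh -0.434469) = (-0.673, -0.409)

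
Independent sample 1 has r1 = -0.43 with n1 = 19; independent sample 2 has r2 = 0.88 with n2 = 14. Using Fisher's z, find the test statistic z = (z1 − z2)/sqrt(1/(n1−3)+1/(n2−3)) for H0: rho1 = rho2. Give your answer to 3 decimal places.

-4.687

Fisher z-transforms: z1 = atanh(-0.43) = -0.459897, z2 = atanh(0.88) = 1.375768; difference d = -1.835665
Var(d) = 1/16 + 1/11 = 0.0625000 + 0.0909091 = 0.1534091
z = d/√Var(d) = -1.835665 / √0.1534091 = -1.835665 / 0.391675 = -4.687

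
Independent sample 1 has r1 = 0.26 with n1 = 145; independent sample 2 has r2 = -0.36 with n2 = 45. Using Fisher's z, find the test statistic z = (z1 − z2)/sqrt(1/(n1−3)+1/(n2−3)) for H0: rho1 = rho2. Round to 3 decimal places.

3.661

z1 = atanh(0.26) = 0.266108,  z2 = atanh(-0.36) = -0.376886
SE = √(1/(n1−3) + 1/(n2−3)) = √(1/142 + 1/42) = √(0.0070423 + 0.0238095) = √0.0308518 = 0.175647
z = (z1 − z2)/SE = (0.266108 − (-0.376886)) / 0.175647 = 0.642994 / 0.175647 = 3.661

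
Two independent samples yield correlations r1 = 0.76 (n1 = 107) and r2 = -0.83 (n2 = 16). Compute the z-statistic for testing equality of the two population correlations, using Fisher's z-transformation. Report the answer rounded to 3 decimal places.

Fisher z-transforms: z1 = atanh(0.76) = 0.996215, z2 = atanh(-0.83) = -1.188136; difference d = 2.184351
Var(d) = 1/104 + 1/13 = 0.0096154 + 0.0769231 = 0.0865385
z = d/√Var(d) = 2.184351 / √0.0865385 = 2.184351 / 0.294174 = 7.425

7.425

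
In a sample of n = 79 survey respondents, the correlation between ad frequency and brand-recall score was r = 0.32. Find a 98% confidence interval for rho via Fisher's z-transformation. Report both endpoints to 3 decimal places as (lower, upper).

z_r = atanh(0.32) = 0.331647;  SE = 1/√(n−3) = 1/√76 = 0.114708
z-limits: 0.331647 ± 2.326·0.114708 = 0.331647 ± 0.266811 = [0.064836, 0.598458]
ρ-limits: (tanh 0.064836, tanh 0.598458) = (0.065, 0.536)

(0.065, 0.536)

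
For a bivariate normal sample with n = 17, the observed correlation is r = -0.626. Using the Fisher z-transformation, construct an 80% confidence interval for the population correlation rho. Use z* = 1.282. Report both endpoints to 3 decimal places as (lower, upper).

Fisher z: z_r = atanh(r) = ½·ln((1+(-0.626))/(1−(-0.626))) = -0.734811
SE(z) = 1/√(n−3) = 1/√14 = 0.267261
80% ⇒ z* = 1.282; margin = 1.282·0.267261 = 0.342629
CI on z-scale: (-1.077440, -0.392182)
Back-transform: tanh(-1.077440) = -0.792248, tanh(-0.392182) = -0.373240

(-0.792, -0.373)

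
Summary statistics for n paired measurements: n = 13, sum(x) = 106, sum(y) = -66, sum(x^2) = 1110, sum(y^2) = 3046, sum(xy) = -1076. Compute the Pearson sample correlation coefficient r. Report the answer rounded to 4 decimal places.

Numerator: nΣxy − (Σx)(Σy) = 13·(-1076) − (106)(-66) = -6992
Denominator: √[(nΣx²−(Σx)²)(nΣy²−(Σy)²)]
  nΣx²−(Σx)² = 13·1110 − 11236 = 3194;  nΣy²−(Σy)² = 13·3046 − 4356 = 35242
  √(3194·35242) = √112562948 = 10609.5687
r = -6992 / 10609.5687 = -0.6590

-0.6590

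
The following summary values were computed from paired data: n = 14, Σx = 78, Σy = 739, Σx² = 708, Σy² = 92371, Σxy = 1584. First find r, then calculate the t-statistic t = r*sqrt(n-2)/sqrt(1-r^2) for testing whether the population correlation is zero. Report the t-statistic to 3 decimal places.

S_xy = nΣxy − ΣxΣy = 14·1584 − 78·739 = 22176 − 57642 = -35466
S_xx = nΣx² − (Σx)² = 14·708 − 78² = 9912 − 6084 = 3828
S_yy = nΣy² − (Σy)² = 14·92371 − 739² = 1293194 − 546121 = 747073
r = S_xy / √(S_xx·S_yy) = -35466 / √(3828·747073) = -35466 / √2859795444 = -35466 / 53477.0553 = -0.6632
t = r·√(n−2)/√(1−r²) = -0.6632·√12 / √(1−0.439834) = -2.297392 / 0.748442 = -3.070

-3.070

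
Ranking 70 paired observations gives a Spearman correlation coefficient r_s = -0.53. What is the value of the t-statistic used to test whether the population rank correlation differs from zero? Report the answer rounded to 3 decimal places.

1 − r_s² = 1 − 0.2809 = 0.7191;  √(1−r_s²) = 0.847998
√(n−2) = √68 = 8.246211
t = r_s·√(n−2)/√(1−r_s²) = -0.53 · 8.246211 / 0.847998 = -5.154

-5.154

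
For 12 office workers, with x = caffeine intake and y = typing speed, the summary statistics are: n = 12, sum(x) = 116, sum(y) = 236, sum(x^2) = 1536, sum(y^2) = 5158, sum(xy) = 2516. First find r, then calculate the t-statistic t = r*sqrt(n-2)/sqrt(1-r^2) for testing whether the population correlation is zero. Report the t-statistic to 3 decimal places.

Numerator: nΣxy − (Σx)(Σy) = 12·2516 − (116)(236) = 2816
Denominator: √[(nΣx²−(Σx)²)(nΣy²−(Σy)²)]
  nΣx²−(Σx)² = 12·1536 − 13456 = 4976;  nΣy²−(Σy)² = 12·5158 − 55696 = 6200
  √(4976·6200) = √30851200 = 5554.3857
r = 2816 / 5554.3857 = 0.5070
t = r·√(n−2)/√(1−r²) = 0.5070·√10 / √(1−0.257049) = 1.603275 / 0.861946 = 1.860

1.860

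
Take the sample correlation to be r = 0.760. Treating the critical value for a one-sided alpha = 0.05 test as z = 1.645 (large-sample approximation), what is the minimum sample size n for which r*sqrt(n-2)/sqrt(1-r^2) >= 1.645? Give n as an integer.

4

r√(n−2)/√(1−r²) ≥ 1.645  ⇔  n−2 ≥ (1.645)²·(1−r²)/r²
(1−r²)/r² = (1−0.577600)/0.577600 = 0.7313
n ≥ 2 + 2.706025·0.7313 = 2 + 1.9789 = 3.9789
⌈3.9789⌉ = 4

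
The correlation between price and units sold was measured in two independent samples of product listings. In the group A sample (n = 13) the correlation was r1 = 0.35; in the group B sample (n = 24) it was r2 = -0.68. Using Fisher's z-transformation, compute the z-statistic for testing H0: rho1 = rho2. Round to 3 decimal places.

3.109

z1 = atanh(0.35) = 0.365444,  z2 = atanh(-0.68) = -0.829114
SE = √(1/(n1−3) + 1/(n2−3)) = √(1/10 + 1/21) = √(0.1000000 + 0.0476190) = √0.1476190 = 0.384212
z = (z1 − z2)/SE = (0.365444 − (-0.829114)) / 0.384212 = 1.194558 / 0.384212 = 3.109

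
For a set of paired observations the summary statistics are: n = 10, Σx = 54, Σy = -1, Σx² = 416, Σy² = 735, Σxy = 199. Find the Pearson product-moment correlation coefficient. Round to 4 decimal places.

Numerator: nΣxy − (Σx)(Σy) = 10·199 − (54)(-1) = 2044
Denominator: √[(nΣx²−(Σx)²)(nΣy²−(Σy)²)]
  nΣx²−(Σx)² = 10·416 − 2916 = 1244;  nΣy²−(Σy)² = 10·735 − 1 = 7349
  √(1244·7349) = √9142156 = 3023.5998
r = 2044 / 3023.5998 = 0.6760

0.6760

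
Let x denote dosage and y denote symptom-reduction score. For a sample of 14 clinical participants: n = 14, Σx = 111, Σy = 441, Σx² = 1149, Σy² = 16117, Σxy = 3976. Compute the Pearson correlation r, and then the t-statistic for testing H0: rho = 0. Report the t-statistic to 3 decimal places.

Numerator: nΣxy − (Σx)(Σy) = 14·3976 − (111)(441) = 6713
Denominator: √[(nΣx²−(Σx)²)(nΣy²−(Σy)²)]
  nΣx²−(Σx)² = 14·1149 − 12321 = 3765;  nΣy²−(Σy)² = 14·16117 − 194481 = 31157
  √(3765·31157) = √117306105 = 10830.7943
r = 6713 / 10830.7943 = 0.6198
t = r·√(n−2)/√(1−r²) = 0.6198·√12 / √(1−0.384152) = 2.147050 / 0.784760 = 2.736

2.736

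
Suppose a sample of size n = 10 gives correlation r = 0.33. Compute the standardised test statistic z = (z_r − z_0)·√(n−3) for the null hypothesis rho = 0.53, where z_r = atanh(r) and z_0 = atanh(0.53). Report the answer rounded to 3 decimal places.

Fisher z: atanh(0.33) = 0.342828, atanh(0.53) = 0.590145
z = (z_r − z_0)·√(n−3) = (0.342828 − 0.590145)·√7 = -0.247317 · 2.645751 = -0.654

-0.654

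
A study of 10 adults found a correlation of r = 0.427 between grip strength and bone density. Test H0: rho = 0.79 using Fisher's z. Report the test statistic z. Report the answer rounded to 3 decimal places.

-1.628

Fisher z: atanh(0.427) = 0.456222, atanh(0.79) = 1.071432
z = (z_r − z_0)·√(n−3) = (0.456222 − 1.071432)·√7 = -0.615210 · 2.645751 = -1.628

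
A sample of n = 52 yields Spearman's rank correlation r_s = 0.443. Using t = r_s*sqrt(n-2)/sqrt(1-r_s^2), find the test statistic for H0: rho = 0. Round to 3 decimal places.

3.494

1 − r_s² = 1 − 0.196249 = 0.803751;  √(1−r_s²) = 0.896522
√(n−2) = √50 = 7.071068
t = r_s·√(n−2)/√(1−r_s²) = 0.443 · 7.071068 / 0.896522 = 3.494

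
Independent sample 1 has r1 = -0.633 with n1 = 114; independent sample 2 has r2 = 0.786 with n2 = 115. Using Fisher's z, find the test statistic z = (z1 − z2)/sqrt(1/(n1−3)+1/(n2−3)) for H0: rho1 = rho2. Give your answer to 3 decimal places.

-13.494

Fisher z-transforms: z1 = atanh(-0.633) = -0.746406, z2 = atanh(0.786) = 1.060879; difference d = -1.807285
Var(d) = 1/111 + 1/112 = 0.0090090 + 0.0089286 = 0.0179376
z = d/√Var(d) = -1.807285 / √0.0179376 = -1.807285 / 0.133931 = -13.494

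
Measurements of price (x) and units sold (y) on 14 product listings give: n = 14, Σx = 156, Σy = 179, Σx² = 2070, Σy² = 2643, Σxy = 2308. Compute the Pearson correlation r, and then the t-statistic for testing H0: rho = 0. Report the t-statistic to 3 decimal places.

Numerator: nΣxy − (Σx)(Σy) = 14·2308 − (156)(179) = 4388
Denominator: √[(nΣx²−(Σx)²)(nΣy²−(Σy)²)]
  nΣx²−(Σx)² = 14·2070 − 24336 = 4644;  nΣy²−(Σy)² = 14·2643 − 32041 = 4961
  √(4644·4961) = √23038884 = 4799.8837
r = 4388 / 4799.8837 = 0.9142
t = r·√(n−2)/√(1−r²) = 0.9142·√12 / √(1−0.835762) = 3.166882 / 0.405263 = 7.814

7.814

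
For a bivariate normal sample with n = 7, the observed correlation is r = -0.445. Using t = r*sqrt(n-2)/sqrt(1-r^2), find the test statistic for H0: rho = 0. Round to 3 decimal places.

t = r·√(n−2) / √(1−r²) with r = -0.445, n = 7
  = -0.445·√5 / √(1 − 0.198025)
  = -0.445·2.236068 / 0.895531
  = -0.995050 / 0.895531 = -1.111

-1.111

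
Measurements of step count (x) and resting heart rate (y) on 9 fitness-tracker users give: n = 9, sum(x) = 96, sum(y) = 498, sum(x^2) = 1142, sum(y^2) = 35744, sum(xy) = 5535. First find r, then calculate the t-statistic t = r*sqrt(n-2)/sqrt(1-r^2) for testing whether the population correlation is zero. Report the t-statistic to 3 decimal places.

0.616

Numerator: nΣxy − (Σx)(Σy) = 9·5535 − (96)(498) = 2007
Denominator: √[(nΣx²−(Σx)²)(nΣy²−(Σy)²)]
  nΣx²−(Σx)² = 9·1142 − 9216 = 1062;  nΣy²−(Σy)² = 9·35744 − 248004 = 73692
  √(1062·73692) = √78260904 = 8846.5193
r = 2007 / 8846.5193 = 0.2269
t = r·√(n−2)/√(1−r²) = 0.2269·√7 / √(1−0.051484) = 0.600321 / 0.973918 = 0.616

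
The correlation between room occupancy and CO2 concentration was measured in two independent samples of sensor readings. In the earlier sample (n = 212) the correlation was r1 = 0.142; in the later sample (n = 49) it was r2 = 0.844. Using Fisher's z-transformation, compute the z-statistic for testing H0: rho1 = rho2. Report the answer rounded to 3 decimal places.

-6.705

z1 = atanh(0.142) = 0.142966,  z2 = atanh(0.844) = 1.234918
SE = √(1/(n1−3) + 1/(n2−3)) = √(1/209 + 1/46) = √(0.0047847 + 0.0217391) = √0.0265238 = 0.162861
z = (z1 − z2)/SE = (0.142966 − 1.234918) / 0.162861 = -1.091952 / 0.162861 = -6.705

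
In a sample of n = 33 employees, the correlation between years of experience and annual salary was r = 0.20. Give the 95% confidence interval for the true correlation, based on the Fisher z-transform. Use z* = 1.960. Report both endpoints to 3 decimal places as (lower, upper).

(-0.154, 0.508)

Fisher z: z_r = atanh(r) = ½·ln((1+0.20)/(1−0.20)) = 0.202733
SE(z) = 1/√(n−3) = 1/√30 = 0.182574
95% ⇒ z* = 1.960; margin = 1.960·0.182574 = 0.357845
CI on z-scale: (-0.155112, 0.560578)
Back-transform: tanh(-0.155112) = -0.153880, tanh(0.560578) = 0.508406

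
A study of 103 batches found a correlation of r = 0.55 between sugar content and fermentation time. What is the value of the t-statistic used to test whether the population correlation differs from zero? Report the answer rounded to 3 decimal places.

t = r·√(n−2) / √(1−r²) with r = 0.55, n = 103
  = 0.55·√101 / √(1 − 0.3025)
  = 0.55·10.049876 / 0.835165
  = 5.527432 / 0.835165 = 6.618

6.618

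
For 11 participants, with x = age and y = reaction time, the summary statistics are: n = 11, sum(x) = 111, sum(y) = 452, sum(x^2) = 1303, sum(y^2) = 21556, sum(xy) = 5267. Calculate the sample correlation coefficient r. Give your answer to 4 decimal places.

0.9557

Numerator: nΣxy − (Σx)(Σy) = 11·5267 − (111)(452) = 7765
Denominator: √[(nΣx²−(Σx)²)(nΣy²−(Σy)²)]
  nΣx²−(Σx)² = 11·1303 − 12321 = 2012;  nΣy²−(Σy)² = 11·21556 − 204304 = 32812
  √(2012·32812) = √66017744 = 8125.1304
r = 7765 / 8125.1304 = 0.9557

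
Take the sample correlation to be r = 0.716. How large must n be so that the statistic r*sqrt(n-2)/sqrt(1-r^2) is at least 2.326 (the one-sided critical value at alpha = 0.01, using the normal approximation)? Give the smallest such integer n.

Need r·√(n−2)/√(1−r²) ≥ 2.326
√(n−2) ≥ 2.326·√(1−0.512656) / 0.716 = 2.326·0.698100 / 0.716 = 2.2679
n−2 ≥ 5.1434  ⇒  n ≥ 7.1434
Smallest integer n = 8

8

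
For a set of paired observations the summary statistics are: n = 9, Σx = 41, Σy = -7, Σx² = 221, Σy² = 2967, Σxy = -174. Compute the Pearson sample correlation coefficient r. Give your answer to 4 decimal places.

-0.4464

Numerator: nΣxy − (Σx)(Σy) = 9·(-174) − (41)(-7) = -1279
Denominator: √[(nΣx²−(Σx)²)(nΣy²−(Σy)²)]
  nΣx²−(Σx)² = 9·221 − 1681 = 308;  nΣy²−(Σy)² = 9·2967 − 49 = 26654
  √(308·26654) = √8209432 = 2865.2106
r = -1279 / 2865.2106 = -0.4464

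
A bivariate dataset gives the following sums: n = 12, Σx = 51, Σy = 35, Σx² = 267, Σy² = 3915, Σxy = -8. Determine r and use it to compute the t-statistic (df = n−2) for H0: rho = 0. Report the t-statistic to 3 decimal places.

-1.213

S_xy = nΣxy − ΣxΣy = 12·(-8) − 51·35 = -96 − 1785 = -1881
S_xx = nΣx² − (Σx)² = 12·267 − 51² = 3204 − 2601 = 603
S_yy = nΣy² − (Σy)² = 12·3915 − 35² = 46980 − 1225 = 45755
r = S_xy / √(S_xx·S_yy) = -1881 / √(603·45755) = -1881 / √27590265 = -1881 / 5252.6436 = -0.3581
t = r·√(n−2)/√(1−r²) = -0.3581·√10 / √(1−0.128236) = -1.132412 / 0.933683 = -1.213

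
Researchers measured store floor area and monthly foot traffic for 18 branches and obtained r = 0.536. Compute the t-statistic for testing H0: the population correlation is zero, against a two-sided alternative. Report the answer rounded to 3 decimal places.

t = r·√(n−2) / √(1−r²) with r = 0.536, n = 18
  = 0.536·√16 / √(1 − 0.287296)
  = 0.536·4.000000 / 0.844218
  = 2.144000 / 0.844218 = 2.540

2.540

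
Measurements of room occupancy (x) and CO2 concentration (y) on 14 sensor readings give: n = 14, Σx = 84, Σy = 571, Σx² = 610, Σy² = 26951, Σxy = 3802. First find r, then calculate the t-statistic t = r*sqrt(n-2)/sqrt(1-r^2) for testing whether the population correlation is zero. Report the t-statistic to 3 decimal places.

Numerator: nΣxy − (Σx)(Σy) = 14·3802 − (84)(571) = 5264
Denominator: √[(nΣx²−(Σx)²)(nΣy²−(Σy)²)]
  nΣx²−(Σx)² = 14·610 − 7056 = 1484;  nΣy²−(Σy)² = 14·26951 − 326041 = 51273
  √(1484·51273) = √76089132 = 8722.9085
r = 5264 / 8722.9085 = 0.6035
t = r·√(n−2)/√(1−r²) = 0.6035·√12 / √(1−0.364212) = 2.090585 / 0.797363 = 2.622

2.622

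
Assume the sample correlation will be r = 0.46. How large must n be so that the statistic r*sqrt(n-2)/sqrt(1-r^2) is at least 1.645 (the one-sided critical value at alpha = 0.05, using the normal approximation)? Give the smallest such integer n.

13

r√(n−2)/√(1−r²) ≥ 1.645  ⇔  n−2 ≥ (1.645)²·(1−r²)/r²
(1−r²)/r² = (1−0.2116)/0.2116 = 3.7259
n ≥ 2 + 2.706025·3.7259 = 2 + 10.0824 = 12.0824
⌈12.0824⌉ = 13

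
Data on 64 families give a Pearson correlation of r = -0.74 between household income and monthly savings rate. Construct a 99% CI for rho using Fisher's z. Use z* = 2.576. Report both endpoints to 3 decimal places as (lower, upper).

Fisher z: z_r = atanh(r) = ½·ln((1+(-0.74))/(1−(-0.74))) = -0.950479
SE(z) = 1/√(n−3) = 1/√61 = 0.128037
99% ⇒ z* = 2.576; margin = 2.576·0.128037 = 0.329823
CI on z-scale: (-1.280302, -0.620656)
Back-transform: tanh(-1.280302) = -0.856565, tanh(-0.620656) = -0.551585

(-0.857, -0.552)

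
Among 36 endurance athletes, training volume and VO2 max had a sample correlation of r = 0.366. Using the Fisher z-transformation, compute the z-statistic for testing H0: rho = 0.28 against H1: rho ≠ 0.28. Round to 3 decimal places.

0.552

Fisher z: atanh(0.366) = 0.383797, atanh(0.28) = 0.287682
z = (z_r − z_0)·√(n−3) = (0.383797 − 0.287682)·√33 = 0.096115 · 5.744563 = 0.552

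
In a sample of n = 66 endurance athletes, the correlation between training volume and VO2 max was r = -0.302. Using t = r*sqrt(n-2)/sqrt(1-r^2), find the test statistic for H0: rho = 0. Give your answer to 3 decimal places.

1 − r² = 1 − 0.091204 = 0.908796;  √(1−r²) = 0.953308
√(n−2) = √64 = 8.000000
t = r·√(n−2)/√(1−r²) = -0.302 · 8.000000 / 0.953308 = -2.534

-2.534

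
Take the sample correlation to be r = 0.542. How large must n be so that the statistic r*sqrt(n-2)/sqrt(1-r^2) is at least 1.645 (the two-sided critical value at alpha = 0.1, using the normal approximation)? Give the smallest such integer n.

r√(n−2)/√(1−r²) ≥ 1.645  ⇔  n−2 ≥ (1.645)²·(1−r²)/r²
(1−r²)/r² = (1−0.293764)/0.293764 = 2.4041
n ≥ 2 + 2.706025·2.4041 = 2 + 6.5056 = 8.5056
⌈8.5056⌉ = 9

9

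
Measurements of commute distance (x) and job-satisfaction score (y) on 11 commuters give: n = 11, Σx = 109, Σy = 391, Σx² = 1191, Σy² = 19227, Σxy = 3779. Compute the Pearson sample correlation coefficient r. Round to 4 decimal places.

Numerator: nΣxy − (Σx)(Σy) = 11·3779 − (109)(391) = -1050
Denominator: √[(nΣx²−(Σx)²)(nΣy²−(Σy)²)]
  nΣx²−(Σx)² = 11·1191 − 11881 = 1220;  nΣy²−(Σy)² = 11·19227 − 152881 = 58616
  √(1220·58616) = √71511520 = 8456.4484
r = -1050 / 8456.4484 = -0.1242

-0.1242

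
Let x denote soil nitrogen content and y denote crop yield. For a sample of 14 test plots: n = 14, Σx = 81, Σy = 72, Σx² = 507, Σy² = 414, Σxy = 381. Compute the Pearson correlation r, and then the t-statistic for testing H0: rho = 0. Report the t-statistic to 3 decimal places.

-6.075

S_xy = nΣxy − ΣxΣy = 14·381 − 81·72 = 5334 − 5832 = -498
S_xx = nΣx² − (Σx)² = 14·507 − 81² = 7098 − 6561 = 537
S_yy = nΣy² − (Σy)² = 14·414 − 72² = 5796 − 5184 = 612
r = S_xy / √(S_xx·S_yy) = -498 / √(537·612) = -498 / √328644 = -498 / 573.2748 = -0.8687
t = r·√(n−2)/√(1−r²) = -0.8687·√12 / √(1−0.754640) = -3.009265 / 0.495338 = -6.075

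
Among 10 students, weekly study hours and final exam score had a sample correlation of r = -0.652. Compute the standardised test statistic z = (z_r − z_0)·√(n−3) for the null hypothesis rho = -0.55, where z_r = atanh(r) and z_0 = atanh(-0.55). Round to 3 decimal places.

-0.424

z_r = atanh(-0.652) = -0.778770,  z_0 = atanh(-0.55) = -0.618381
SE = 1/√(n−3) = 1/√7 = 0.377964
z = (z_r − z_0)/SE = (-0.778770 − (-0.618381)) / 0.377964 = -0.160389 / 0.377964 = -0.424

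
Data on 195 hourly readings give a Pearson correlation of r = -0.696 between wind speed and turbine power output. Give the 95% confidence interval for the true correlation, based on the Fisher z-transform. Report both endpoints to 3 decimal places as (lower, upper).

(-0.762, -0.616)

z_r = atanh(-0.696) = -0.859500;  SE = 1/√(n−3) = 1/√192 = 0.072169
z-limits: -0.859500 ± 1.960·0.072169 = -0.859500 ± 0.141451 = [-1.000951, -0.718049]
ρ-limits: (tanh -1.000951, tanh -0.718049) = (-0.762, -0.616)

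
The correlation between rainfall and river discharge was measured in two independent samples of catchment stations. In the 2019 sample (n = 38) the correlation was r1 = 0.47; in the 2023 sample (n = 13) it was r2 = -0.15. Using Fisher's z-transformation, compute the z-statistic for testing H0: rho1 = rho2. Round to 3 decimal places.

Fisher z-transforms: z1 = atanh(0.47) = 0.510070, z2 = atanh(-0.15) = -0.151140; difference d = 0.661210
Var(d) = 1/35 + 1/10 = 0.0285714 + 0.1000000 = 0.1285714
z = d/√Var(d) = 0.661210 / √0.1285714 = 0.661210 / 0.358569 = 1.844

1.844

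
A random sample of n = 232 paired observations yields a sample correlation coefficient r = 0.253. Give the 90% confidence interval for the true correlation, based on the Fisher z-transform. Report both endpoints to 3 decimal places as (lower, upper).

z_r = atanh(0.253) = 0.258615;  SE = 1/√(n−3) = 1/√229 = 0.066082
z-limits: 0.258615 ± 1.645·0.066082 = 0.258615 ± 0.108705 = [0.149910, 0.367320]
ρ-limits: (tanh 0.149910, tanh 0.367320) = (0.149, 0.352)

(0.149, 0.352)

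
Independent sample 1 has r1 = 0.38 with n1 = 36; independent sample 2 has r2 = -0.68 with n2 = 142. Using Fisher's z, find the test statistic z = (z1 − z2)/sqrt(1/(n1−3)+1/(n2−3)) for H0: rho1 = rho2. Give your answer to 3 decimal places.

6.348

z1 = atanh(0.38) = 0.400060,  z2 = atanh(-0.68) = -0.829114
SE = √(1/(n1−3) + 1/(n2−3)) = √(1/33 + 1/139) = √(0.0303030 + 0.0071942) = √0.0374972 = 0.193642
z = (z1 − z2)/SE = (0.400060 − (-0.829114)) / 0.193642 = 1.229174 / 0.193642 = 6.348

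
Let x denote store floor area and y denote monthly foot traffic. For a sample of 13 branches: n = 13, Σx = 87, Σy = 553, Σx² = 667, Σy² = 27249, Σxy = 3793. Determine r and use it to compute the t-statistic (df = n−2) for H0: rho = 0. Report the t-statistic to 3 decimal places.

0.551

S_xy = nΣxy − ΣxΣy = 13·3793 − 87·553 = 49309 − 48111 = 1198
S_xx = nΣx² − (Σx)² = 13·667 − 87² = 8671 − 7569 = 1102
S_yy = nΣy² − (Σy)² = 13·27249 − 553² = 354237 − 305809 = 48428
r = S_xy / √(S_xx·S_yy) = 1198 / √(1102·48428) = 1198 / √53367656 = 1198 / 7305.3170 = 0.1640
t = r·√(n−2)/√(1−r²) = 0.1640·√11 / √(1−0.026896) = 0.543926 / 0.986460 = 0.551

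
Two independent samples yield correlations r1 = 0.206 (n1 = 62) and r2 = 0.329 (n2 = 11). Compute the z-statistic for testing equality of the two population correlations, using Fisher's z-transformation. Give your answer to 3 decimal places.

-0.352

Fisher z-transforms: z1 = atanh(0.206) = 0.208990, z2 = atanh(0.329) = 0.341706; difference d = -0.132716
Var(d) = 1/59 + 1/8 = 0.0169492 + 0.1250000 = 0.1419492
z = d/√Var(d) = -0.132716 / √0.1419492 = -0.132716 / 0.376761 = -0.352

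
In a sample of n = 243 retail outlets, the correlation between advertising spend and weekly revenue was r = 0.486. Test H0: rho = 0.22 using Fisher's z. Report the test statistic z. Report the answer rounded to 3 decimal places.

4.758

Fisher z: atanh(0.486) = 0.530810, atanh(0.22) = 0.223656
z = (z_r − z_0)·√(n−3) = (0.530810 − 0.223656)·√240 = 0.307154 · 15.491933 = 4.758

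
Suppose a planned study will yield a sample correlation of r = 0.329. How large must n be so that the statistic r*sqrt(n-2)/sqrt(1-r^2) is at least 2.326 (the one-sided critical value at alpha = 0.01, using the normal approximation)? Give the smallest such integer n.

Need r·√(n−2)/√(1−r²) ≥ 2.326
√(n−2) ≥ 2.326·√(1−0.108241) / 0.329 = 2.326·0.944330 / 0.329 = 6.6763
n−2 ≥ 44.5730  ⇒  n ≥ 46.5730
Smallest integer n = 47

47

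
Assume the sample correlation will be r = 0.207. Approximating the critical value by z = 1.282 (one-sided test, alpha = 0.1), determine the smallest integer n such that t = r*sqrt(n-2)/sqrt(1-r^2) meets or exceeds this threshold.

Need r·√(n−2)/√(1−r²) ≥ 1.282
√(n−2) ≥ 1.282·√(1−0.042849) / 0.207 = 1.282·0.978341 / 0.207 = 6.0591
n−2 ≥ 36.7127  ⇒  n ≥ 38.7127
Smallest integer n = 39

39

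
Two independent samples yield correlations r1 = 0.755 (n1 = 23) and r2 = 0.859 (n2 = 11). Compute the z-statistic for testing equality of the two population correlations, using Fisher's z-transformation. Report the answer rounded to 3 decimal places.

-0.729

Fisher z-transforms: z1 = atanh(0.755) = 0.984483, z2 = atanh(0.859) = 1.289517; difference d = -0.305034
Var(d) = 1/20 + 1/8 = 0.0500000 + 0.1250000 = 0.1750000
z = d/√Var(d) = -0.305034 / √0.1750000 = -0.305034 / 0.418330 = -0.729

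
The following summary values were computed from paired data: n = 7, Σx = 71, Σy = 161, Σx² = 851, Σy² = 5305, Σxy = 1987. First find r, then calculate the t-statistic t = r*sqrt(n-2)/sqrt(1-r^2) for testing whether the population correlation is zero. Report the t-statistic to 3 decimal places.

2.726

Numerator: nΣxy − (Σx)(Σy) = 7·1987 − (71)(161) = 2478
Denominator: √[(nΣx²−(Σx)²)(nΣy²−(Σy)²)]
  nΣx²−(Σx)² = 7·851 − 5041 = 916;  nΣy²−(Σy)² = 7·5305 − 25921 = 11214
  √(916·11214) = √10272024 = 3204.9998
r = 2478 / 3204.9998 = 0.7732
t = r·√(n−2)/√(1−r²) = 0.7732·√5 / √(1−0.597838) = 1.728928 / 0.634162 = 2.726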